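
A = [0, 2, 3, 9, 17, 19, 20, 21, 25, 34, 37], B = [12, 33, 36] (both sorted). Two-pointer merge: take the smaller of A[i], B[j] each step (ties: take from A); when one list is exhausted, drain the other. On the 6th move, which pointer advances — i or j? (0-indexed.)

i=0 j=0: A[i]=0<=B[j]=12 take 0, i++
i=1 j=0: A[i]=2<=B[j]=12 take 2, i++
i=2 j=0: A[i]=3<=B[j]=12 take 3, i++
i=3 j=0: A[i]=9<=B[j]=12 take 9, i++
i=4 j=0: A[i]=17>B[j]=12 take 12, j++
i=4 j=1: A[i]=17<=B[j]=33 take 17, i++

i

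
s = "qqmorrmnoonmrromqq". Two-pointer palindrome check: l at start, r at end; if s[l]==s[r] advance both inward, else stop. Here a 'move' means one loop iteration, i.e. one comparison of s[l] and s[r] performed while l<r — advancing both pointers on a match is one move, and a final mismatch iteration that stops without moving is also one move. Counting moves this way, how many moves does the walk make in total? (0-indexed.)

9 moves

l=0 r=17: 'q'=='q', l++,r--
l=1 r=16: 'q'=='q', l++,r--
l=2 r=15: 'm'=='m', l++,r--
l=3 r=14: 'o'=='o', l++,r--
l=4 r=13: 'r'=='r', l++,r--
l=5 r=12: 'r'=='r', l++,r--
l=6 r=11: 'm'=='m', l++,r--
l=7 r=10: 'n'=='n', l++,r--
l=8 r=9: 'o'=='o', l++,r--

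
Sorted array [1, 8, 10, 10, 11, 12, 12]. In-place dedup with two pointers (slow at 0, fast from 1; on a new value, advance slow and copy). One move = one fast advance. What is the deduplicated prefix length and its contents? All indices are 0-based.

slow=0 fast=1: a[fast]=8≠a[slow]=1 write a[1]=8, slow++,fast++
slow=1 fast=2: a[fast]=10≠a[slow]=8 write a[2]=10, slow++,fast++
slow=2 fast=3: a[fast]=10=a[slow] dup, fast++
slow=2 fast=4: a[fast]=11≠a[slow]=10 write a[3]=11, slow++,fast++
slow=3 fast=5: a[fast]=12≠a[slow]=11 write a[4]=12, slow++,fast++
slow=4 fast=6: a[fast]=12=a[slow] dup, fast++

length 5; prefix = [1, 8, 10, 11, 12]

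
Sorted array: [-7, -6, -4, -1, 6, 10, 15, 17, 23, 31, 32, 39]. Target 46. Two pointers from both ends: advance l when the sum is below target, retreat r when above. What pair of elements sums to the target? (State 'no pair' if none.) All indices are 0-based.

[0,11] -7+39=32 <46 → l++
[1,11] -6+39=33 <46 → l++
[2,11] -4+39=35 <46 → l++
[3,11] -1+39=38 <46 → l++
[4,11] 6+39=45 <46 → l++
[5,11] 10+39=49 >46 → r--
[5,10] 10+32=42 <46 → l++
[6,10] 15+32=47 >46 → r--
[6,9] 15+31=46 → found

(15, 31)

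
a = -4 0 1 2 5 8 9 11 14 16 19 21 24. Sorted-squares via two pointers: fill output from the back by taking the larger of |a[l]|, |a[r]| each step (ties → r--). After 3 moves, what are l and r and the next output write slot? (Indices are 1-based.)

l=1, r=10, next write slot=10

[1,13] |-4|<=|24| out[13]=576 → r--
[1,12] |-4|<=|21| out[12]=441 → r--
[1,11] |-4|<=|19| out[11]=361 → r--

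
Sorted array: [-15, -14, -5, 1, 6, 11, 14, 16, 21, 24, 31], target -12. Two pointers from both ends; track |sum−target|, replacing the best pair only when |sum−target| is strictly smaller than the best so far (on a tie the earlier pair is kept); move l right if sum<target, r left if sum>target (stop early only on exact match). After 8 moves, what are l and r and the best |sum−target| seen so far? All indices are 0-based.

l=0 r=10: -15+31=16 d=28 *, r--
l=0 r=9: -15+24=9 d=21 *, r--
l=0 r=8: -15+21=6 d=18 *, r--
l=0 r=7: -15+16=1 d=13 *, r--
l=0 r=6: -15+14=-1 d=11 *, r--
l=0 r=5: -15+11=-4 d=8 *, r--
l=0 r=4: -15+6=-9 d=3 *, r--
l=0 r=3: -15+1=-14 d=2 *, l++

l=1, r=3, best |Δ|=2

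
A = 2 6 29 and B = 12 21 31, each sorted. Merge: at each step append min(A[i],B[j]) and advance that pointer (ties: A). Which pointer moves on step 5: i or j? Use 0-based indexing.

i

[i=0,j=0] A[i]=2<=B[j]=12 take 2 → i++
[i=1,j=0] A[i]=6<=B[j]=12 take 6 → i++
[i=2,j=0] A[i]=29>B[j]=12 take 12 → j++
[i=2,j=1] A[i]=29>B[j]=21 take 21 → j++
[i=2,j=2] A[i]=29<=B[j]=31 take 29 → i++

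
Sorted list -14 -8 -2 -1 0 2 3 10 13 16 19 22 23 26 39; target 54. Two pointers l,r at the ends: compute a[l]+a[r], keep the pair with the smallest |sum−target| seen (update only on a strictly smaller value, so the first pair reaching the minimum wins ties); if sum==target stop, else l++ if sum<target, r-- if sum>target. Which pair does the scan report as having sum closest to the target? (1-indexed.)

l=1 r=15: -14+39=25 d=29 *, l++
l=2 r=15: -8+39=31 d=23 *, l++
l=3 r=15: -2+39=37 d=17 *, l++
l=4 r=15: -1+39=38 d=16 *, l++
l=5 r=15: 0+39=39 d=15 *, l++
l=6 r=15: 2+39=41 d=13 *, l++
l=7 r=15: 3+39=42 d=12 *, l++
l=8 r=15: 10+39=49 d=5 *, l++
l=9 r=15: 13+39=52 d=2 *, l++
l=10 r=15: 16+39=55 d=1 *, r--
l=10 r=14: 16+26=42 d=12, l++
l=11 r=14: 19+26=45 d=9, l++
l=12 r=14: 22+26=48 d=6, l++
l=13 r=14: 23+26=49 d=5, l++

pair (16, 39) with sum 55 (|Δ|=1)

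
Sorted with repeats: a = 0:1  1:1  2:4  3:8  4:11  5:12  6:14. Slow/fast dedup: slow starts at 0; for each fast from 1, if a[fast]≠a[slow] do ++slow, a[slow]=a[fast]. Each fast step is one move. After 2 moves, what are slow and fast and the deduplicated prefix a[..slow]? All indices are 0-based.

slow=1, fast=3, prefix=[1, 4]

slow=0 fast=1: a[fast]=1=a[slow] dup, fast++
slow=0 fast=2: a[fast]=4≠a[slow]=1 write a[1]=4, slow++,fast++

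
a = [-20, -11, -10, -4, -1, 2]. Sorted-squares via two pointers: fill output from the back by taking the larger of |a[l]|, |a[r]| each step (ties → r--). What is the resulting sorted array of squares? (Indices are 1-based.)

l=1 r=6: |-20|>|2| out[6]=400, l++
l=2 r=6: |-11|>|2| out[5]=121, l++
l=3 r=6: |-10|>|2| out[4]=100, l++
l=4 r=6: |-4|>|2| out[3]=16, l++
l=5 r=6: |-1|<=|2| out[2]=4, r--
l=5 r=5: |-1|<=|-1| out[1]=1, r--

[1, 4, 16, 100, 121, 400]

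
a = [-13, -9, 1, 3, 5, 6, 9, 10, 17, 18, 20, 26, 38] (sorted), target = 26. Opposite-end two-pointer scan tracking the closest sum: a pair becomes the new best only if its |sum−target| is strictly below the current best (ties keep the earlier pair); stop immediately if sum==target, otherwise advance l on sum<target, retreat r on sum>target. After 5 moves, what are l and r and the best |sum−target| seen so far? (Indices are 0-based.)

[0,12] -13+38=25 d=1 * → l++
[1,12] -9+38=29 d=3 → r--
[1,11] -9+26=17 d=9 → l++
[2,11] 1+26=27 d=1 → r--
[2,10] 1+20=21 d=5 → l++

l=3, r=10, best |Δ|=1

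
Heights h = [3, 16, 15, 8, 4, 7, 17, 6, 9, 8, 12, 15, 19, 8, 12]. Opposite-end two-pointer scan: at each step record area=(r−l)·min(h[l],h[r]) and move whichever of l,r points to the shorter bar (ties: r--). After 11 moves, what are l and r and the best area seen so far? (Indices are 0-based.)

l=9, r=12, best area=176

[0,14] min(3,12)*14=42 best=42 * → l++
[1,14] min(16,12)*13=156 best=156 * → r--
[1,13] min(16,8)*12=96 best=156 → r--
[1,12] min(16,19)*11=176 best=176 * → l++
[2,12] min(15,19)*10=150 best=176 → l++
[3,12] min(8,19)*9=72 best=176 → l++
[4,12] min(4,19)*8=32 best=176 → l++
[5,12] min(7,19)*7=49 best=176 → l++
[6,12] min(17,19)*6=102 best=176 → l++
[7,12] min(6,19)*5=30 best=176 → l++
[8,12] min(9,19)*4=36 best=176 → l++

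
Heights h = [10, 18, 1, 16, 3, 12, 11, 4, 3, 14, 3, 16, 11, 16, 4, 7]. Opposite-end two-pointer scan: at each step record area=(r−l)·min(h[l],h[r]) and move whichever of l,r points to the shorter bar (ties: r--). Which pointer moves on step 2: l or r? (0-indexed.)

r

[0,15] min(10,7)*15=105 best=105 * → r--
[0,14] min(10,4)*14=56 best=105 → r--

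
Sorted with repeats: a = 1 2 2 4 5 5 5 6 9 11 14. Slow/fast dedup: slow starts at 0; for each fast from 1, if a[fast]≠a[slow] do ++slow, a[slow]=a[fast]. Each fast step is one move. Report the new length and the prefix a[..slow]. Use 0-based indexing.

slow=0 fast=1: a[fast]=2≠a[slow]=1 write a[1]=2, slow++,fast++
slow=1 fast=2: a[fast]=2=a[slow] dup, fast++
slow=1 fast=3: a[fast]=4≠a[slow]=2 write a[2]=4, slow++,fast++
slow=2 fast=4: a[fast]=5≠a[slow]=4 write a[3]=5, slow++,fast++
slow=3 fast=5: a[fast]=5=a[slow] dup, fast++
slow=3 fast=6: a[fast]=5=a[slow] dup, fast++
slow=3 fast=7: a[fast]=6≠a[slow]=5 write a[4]=6, slow++,fast++
slow=4 fast=8: a[fast]=9≠a[slow]=6 write a[5]=9, slow++,fast++
slow=5 fast=9: a[fast]=11≠a[slow]=9 write a[6]=11, slow++,fast++
slow=6 fast=10: a[fast]=14≠a[slow]=11 write a[7]=14, slow++,fast++

length 8; prefix = [1, 2, 4, 5, 6, 9, 11, 14]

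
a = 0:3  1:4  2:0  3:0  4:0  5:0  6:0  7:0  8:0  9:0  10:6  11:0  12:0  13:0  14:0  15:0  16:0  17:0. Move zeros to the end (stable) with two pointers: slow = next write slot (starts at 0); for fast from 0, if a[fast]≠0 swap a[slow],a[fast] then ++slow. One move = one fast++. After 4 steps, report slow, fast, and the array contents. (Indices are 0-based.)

(s=0,f=0) a[fast]=3≠0 swap→a[0]=3 → slow++,fast++
(s=1,f=1) a[fast]=4≠0 swap→a[1]=4 → slow++,fast++
(s=2,f=2) a[fast]=0 → fast++
(s=2,f=3) a[fast]=0 → fast++

slow=2, fast=4, a=[3, 4, 0, 0, 0, 0, 0, 0, 0, 0, 6, 0, 0, 0, 0, 0, 0, 0]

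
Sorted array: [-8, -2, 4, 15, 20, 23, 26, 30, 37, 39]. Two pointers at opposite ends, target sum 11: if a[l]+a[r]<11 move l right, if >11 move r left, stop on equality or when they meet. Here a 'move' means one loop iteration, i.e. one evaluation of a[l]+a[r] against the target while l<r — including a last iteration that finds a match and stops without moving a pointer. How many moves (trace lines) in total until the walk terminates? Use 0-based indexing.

l=0 r=9: -8+39=31 >11, r--
l=0 r=8: -8+37=29 >11, r--
l=0 r=7: -8+30=22 >11, r--
l=0 r=6: -8+26=18 >11, r--
l=0 r=5: -8+23=15 >11, r--
l=0 r=4: -8+20=12 >11, r--
l=0 r=3: -8+15=7 <11, l++
l=1 r=3: -2+15=13 >11, r--
l=1 r=2: -2+4=2 <11, l++

9 moves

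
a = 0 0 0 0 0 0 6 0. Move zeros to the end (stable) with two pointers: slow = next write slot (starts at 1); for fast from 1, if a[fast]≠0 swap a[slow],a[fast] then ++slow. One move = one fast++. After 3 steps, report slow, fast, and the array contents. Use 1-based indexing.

slow=1, fast=4, a=[0, 0, 0, 0, 0, 0, 6, 0]

slow=1 fast=1: a[fast]=0, fast++
slow=1 fast=2: a[fast]=0, fast++
slow=1 fast=3: a[fast]=0, fast++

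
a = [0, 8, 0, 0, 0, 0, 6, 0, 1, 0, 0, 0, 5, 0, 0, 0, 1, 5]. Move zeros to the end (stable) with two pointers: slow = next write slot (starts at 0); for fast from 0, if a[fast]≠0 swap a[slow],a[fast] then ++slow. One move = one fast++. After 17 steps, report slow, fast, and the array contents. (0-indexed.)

slow=5, fast=17, a=[8, 6, 1, 5, 1, 0, 0, 0, 0, 0, 0, 0, 0, 0, 0, 0, 0, 5]

(s=0,f=0) a[fast]=0 → fast++
(s=0,f=1) a[fast]=8≠0 swap→a[0]=8 → slow++,fast++
(s=1,f=2) a[fast]=0 → fast++
(s=1,f=3) a[fast]=0 → fast++
(s=1,f=4) a[fast]=0 → fast++
(s=1,f=5) a[fast]=0 → fast++
(s=1,f=6) a[fast]=6≠0 swap→a[1]=6 → slow++,fast++
(s=2,f=7) a[fast]=0 → fast++
(s=2,f=8) a[fast]=1≠0 swap→a[2]=1 → slow++,fast++
(s=3,f=9) a[fast]=0 → fast++
(s=3,f=10) a[fast]=0 → fast++
(s=3,f=11) a[fast]=0 → fast++
(s=3,f=12) a[fast]=5≠0 swap→a[3]=5 → slow++,fast++
(s=4,f=13) a[fast]=0 → fast++
(s=4,f=14) a[fast]=0 → fast++
(s=4,f=15) a[fast]=0 → fast++
(s=4,f=16) a[fast]=1≠0 swap→a[4]=1 → slow++,fast++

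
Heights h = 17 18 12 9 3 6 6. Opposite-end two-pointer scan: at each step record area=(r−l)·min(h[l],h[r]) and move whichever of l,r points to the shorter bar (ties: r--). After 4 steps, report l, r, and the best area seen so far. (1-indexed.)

l=1 r=7: min(17,6)*6=36 best=36 *, r--
l=1 r=6: min(17,6)*5=30 best=36, r--
l=1 r=5: min(17,3)*4=12 best=36, r--
l=1 r=4: min(17,9)*3=27 best=36, r--

l=1, r=3, best area=36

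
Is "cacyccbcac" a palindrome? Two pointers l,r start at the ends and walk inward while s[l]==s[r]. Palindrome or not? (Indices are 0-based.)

l=0 r=9: 'c'=='c', l++,r--
l=1 r=8: 'a'=='a', l++,r--
l=2 r=7: 'c'=='c', l++,r--
l=3 r=6: 'y'!='b', stop

not a palindrome (mismatch at 3,6)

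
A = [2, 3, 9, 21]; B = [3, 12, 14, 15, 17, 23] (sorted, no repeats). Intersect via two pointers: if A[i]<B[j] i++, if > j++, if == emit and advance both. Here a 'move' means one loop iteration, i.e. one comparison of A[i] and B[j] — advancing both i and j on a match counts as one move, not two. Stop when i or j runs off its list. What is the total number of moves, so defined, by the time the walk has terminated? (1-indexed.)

i=1 j=1: 2<3, i++
i=2 j=1: 3==3 emit, i++,j++
i=3 j=2: 9<12, i++
i=4 j=2: 21>12, j++
i=4 j=3: 21>14, j++
i=4 j=4: 21>15, j++
i=4 j=5: 21>17, j++
i=4 j=6: 21<23, i++

8 moves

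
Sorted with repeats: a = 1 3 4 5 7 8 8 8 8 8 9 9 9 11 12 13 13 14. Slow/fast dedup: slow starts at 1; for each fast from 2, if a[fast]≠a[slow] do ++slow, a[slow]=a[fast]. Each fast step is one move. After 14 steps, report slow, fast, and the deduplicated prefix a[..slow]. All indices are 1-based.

slow=9, fast=16, prefix=[1, 3, 4, 5, 7, 8, 9, 11, 12]

(s=1,f=2) a[fast]=3≠a[slow]=1 write a[2]=3 → slow++,fast++
(s=2,f=3) a[fast]=4≠a[slow]=3 write a[3]=4 → slow++,fast++
(s=3,f=4) a[fast]=5≠a[slow]=4 write a[4]=5 → slow++,fast++
(s=4,f=5) a[fast]=7≠a[slow]=5 write a[5]=7 → slow++,fast++
(s=5,f=6) a[fast]=8≠a[slow]=7 write a[6]=8 → slow++,fast++
(s=6,f=7) a[fast]=8=a[slow] dup → fast++
(s=6,f=8) a[fast]=8=a[slow] dup → fast++
(s=6,f=9) a[fast]=8=a[slow] dup → fast++
(s=6,f=10) a[fast]=8=a[slow] dup → fast++
(s=6,f=11) a[fast]=9≠a[slow]=8 write a[7]=9 → slow++,fast++
(s=7,f=12) a[fast]=9=a[slow] dup → fast++
(s=7,f=13) a[fast]=9=a[slow] dup → fast++
(s=7,f=14) a[fast]=11≠a[slow]=9 write a[8]=11 → slow++,fast++
(s=8,f=15) a[fast]=12≠a[slow]=11 write a[9]=12 → slow++,fast++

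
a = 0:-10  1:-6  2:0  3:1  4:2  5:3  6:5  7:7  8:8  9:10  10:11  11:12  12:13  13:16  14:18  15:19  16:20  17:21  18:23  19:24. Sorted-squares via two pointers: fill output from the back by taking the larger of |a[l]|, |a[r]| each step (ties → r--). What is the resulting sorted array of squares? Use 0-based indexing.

[0, 1, 4, 9, 25, 36, 49, 64, 100, 100, 121, 144, 169, 256, 324, 361, 400, 441, 529, 576]

[0,19] |-10|<=|24| out[19]=576 → r--
[0,18] |-10|<=|23| out[18]=529 → r--
[0,17] |-10|<=|21| out[17]=441 → r--
[0,16] |-10|<=|20| out[16]=400 → r--
[0,15] |-10|<=|19| out[15]=361 → r--
[0,14] |-10|<=|18| out[14]=324 → r--
[0,13] |-10|<=|16| out[13]=256 → r--
[0,12] |-10|<=|13| out[12]=169 → r--
[0,11] |-10|<=|12| out[11]=144 → r--
[0,10] |-10|<=|11| out[10]=121 → r--
[0,9] |-10|<=|10| out[9]=100 → r--
[0,8] |-10|>|8| out[8]=100 → l++
[1,8] |-6|<=|8| out[7]=64 → r--
[1,7] |-6|<=|7| out[6]=49 → r--
[1,6] |-6|>|5| out[5]=36 → l++
[2,6] |0|<=|5| out[4]=25 → r--
[2,5] |0|<=|3| out[3]=9 → r--
[2,4] |0|<=|2| out[2]=4 → r--
[2,3] |0|<=|1| out[1]=1 → r--
[2,2] |0|<=|0| out[0]=0 → r--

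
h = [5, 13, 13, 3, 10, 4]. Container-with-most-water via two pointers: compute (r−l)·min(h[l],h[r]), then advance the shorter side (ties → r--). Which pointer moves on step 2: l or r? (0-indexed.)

[0,5] min(5,4)*5=20 best=20 * → r--
[0,4] min(5,10)*4=20 best=20 → l++

l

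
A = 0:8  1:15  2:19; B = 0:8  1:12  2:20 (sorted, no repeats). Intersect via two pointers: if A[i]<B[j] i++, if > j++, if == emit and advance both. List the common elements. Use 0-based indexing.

[i=0,j=0] 8==8 emit → i++,j++
[i=1,j=1] 15>12 → j++
[i=1,j=2] 15<20 → i++
[i=2,j=2] 19<20 → i++

intersection = [8]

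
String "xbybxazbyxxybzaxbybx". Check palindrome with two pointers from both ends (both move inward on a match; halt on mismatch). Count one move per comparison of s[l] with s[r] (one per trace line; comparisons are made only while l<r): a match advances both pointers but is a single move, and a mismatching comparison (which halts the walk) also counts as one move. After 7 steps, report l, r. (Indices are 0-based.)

l=0 r=19: 'x'=='x', l++,r--
l=1 r=18: 'b'=='b', l++,r--
l=2 r=17: 'y'=='y', l++,r--
l=3 r=16: 'b'=='b', l++,r--
l=4 r=15: 'x'=='x', l++,r--
l=5 r=14: 'a'=='a', l++,r--
l=6 r=13: 'z'=='z', l++,r--

l=7, r=12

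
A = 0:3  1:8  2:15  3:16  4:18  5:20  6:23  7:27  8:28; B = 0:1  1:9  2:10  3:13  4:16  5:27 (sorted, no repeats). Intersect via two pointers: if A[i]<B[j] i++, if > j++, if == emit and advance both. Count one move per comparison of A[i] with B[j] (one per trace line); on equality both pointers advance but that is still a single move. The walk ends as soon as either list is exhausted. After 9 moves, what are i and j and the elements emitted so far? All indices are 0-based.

i=0 j=0: 3>1, j++
i=0 j=1: 3<9, i++
i=1 j=1: 8<9, i++
i=2 j=1: 15>9, j++
i=2 j=2: 15>10, j++
i=2 j=3: 15>13, j++
i=2 j=4: 15<16, i++
i=3 j=4: 16==16 emit, i++,j++
i=4 j=5: 18<27, i++

i=5, j=5, emitted=[16]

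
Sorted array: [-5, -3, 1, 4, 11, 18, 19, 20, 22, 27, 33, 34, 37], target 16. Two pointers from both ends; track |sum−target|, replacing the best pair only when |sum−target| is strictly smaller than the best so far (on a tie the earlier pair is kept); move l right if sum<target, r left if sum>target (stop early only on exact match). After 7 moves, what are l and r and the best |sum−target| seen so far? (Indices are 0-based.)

l=0 r=12: -5+37=32 d=16 *, r--
l=0 r=11: -5+34=29 d=13 *, r--
l=0 r=10: -5+33=28 d=12 *, r--
l=0 r=9: -5+27=22 d=6 *, r--
l=0 r=8: -5+22=17 d=1 *, r--
l=0 r=7: -5+20=15 d=1, l++
l=1 r=7: -3+20=17 d=1, r--

l=1, r=6, best |Δ|=1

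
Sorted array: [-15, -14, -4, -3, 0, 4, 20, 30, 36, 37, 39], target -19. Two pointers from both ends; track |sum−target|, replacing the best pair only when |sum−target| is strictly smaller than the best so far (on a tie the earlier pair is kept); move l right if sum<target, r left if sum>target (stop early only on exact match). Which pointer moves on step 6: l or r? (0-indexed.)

r

l=0 r=10: -15+39=24 d=43 *, r--
l=0 r=9: -15+37=22 d=41 *, r--
l=0 r=8: -15+36=21 d=40 *, r--
l=0 r=7: -15+30=15 d=34 *, r--
l=0 r=6: -15+20=5 d=24 *, r--
l=0 r=5: -15+4=-11 d=8 *, r--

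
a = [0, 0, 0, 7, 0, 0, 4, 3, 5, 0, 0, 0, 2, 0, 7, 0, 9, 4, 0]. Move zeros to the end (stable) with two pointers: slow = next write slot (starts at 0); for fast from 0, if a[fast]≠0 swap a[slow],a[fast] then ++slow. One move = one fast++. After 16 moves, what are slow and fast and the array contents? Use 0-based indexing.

slow=6, fast=16, a=[7, 4, 3, 5, 2, 7, 0, 0, 0, 0, 0, 0, 0, 0, 0, 0, 9, 4, 0]

(s=0,f=0) a[fast]=0 → fast++
(s=0,f=1) a[fast]=0 → fast++
(s=0,f=2) a[fast]=0 → fast++
(s=0,f=3) a[fast]=7≠0 swap→a[0]=7 → slow++,fast++
(s=1,f=4) a[fast]=0 → fast++
(s=1,f=5) a[fast]=0 → fast++
(s=1,f=6) a[fast]=4≠0 swap→a[1]=4 → slow++,fast++
(s=2,f=7) a[fast]=3≠0 swap→a[2]=3 → slow++,fast++
(s=3,f=8) a[fast]=5≠0 swap→a[3]=5 → slow++,fast++
(s=4,f=9) a[fast]=0 → fast++
(s=4,f=10) a[fast]=0 → fast++
(s=4,f=11) a[fast]=0 → fast++
(s=4,f=12) a[fast]=2≠0 swap→a[4]=2 → slow++,fast++
(s=5,f=13) a[fast]=0 → fast++
(s=5,f=14) a[fast]=7≠0 swap→a[5]=7 → slow++,fast++
(s=6,f=15) a[fast]=0 → fast++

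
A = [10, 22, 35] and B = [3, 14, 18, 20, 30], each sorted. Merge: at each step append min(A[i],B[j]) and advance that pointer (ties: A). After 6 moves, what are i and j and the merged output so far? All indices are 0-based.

i=2, j=4, merged so far=[3, 10, 14, 18, 20, 22]

i=0 j=0: A[i]=10>B[j]=3 take 3, j++
i=0 j=1: A[i]=10<=B[j]=14 take 10, i++
i=1 j=1: A[i]=22>B[j]=14 take 14, j++
i=1 j=2: A[i]=22>B[j]=18 take 18, j++
i=1 j=3: A[i]=22>B[j]=20 take 20, j++
i=1 j=4: A[i]=22<=B[j]=30 take 22, i++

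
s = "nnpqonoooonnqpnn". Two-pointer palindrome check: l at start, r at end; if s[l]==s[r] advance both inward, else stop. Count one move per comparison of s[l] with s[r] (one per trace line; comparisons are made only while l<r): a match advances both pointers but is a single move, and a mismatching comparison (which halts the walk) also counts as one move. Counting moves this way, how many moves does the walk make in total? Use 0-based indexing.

5 moves

[0,15] 'n'=='n' → l++,r--
[1,14] 'n'=='n' → l++,r--
[2,13] 'p'=='p' → l++,r--
[3,12] 'q'=='q' → l++,r--
[4,11] 'o'!='n' → stop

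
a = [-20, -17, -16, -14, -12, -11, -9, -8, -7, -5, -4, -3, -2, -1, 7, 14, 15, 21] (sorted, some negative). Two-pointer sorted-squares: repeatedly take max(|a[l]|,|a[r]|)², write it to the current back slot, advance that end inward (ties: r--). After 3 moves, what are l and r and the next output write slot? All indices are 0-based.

l=2, r=16, next write slot=14

[0,17] |-20|<=|21| out[17]=441 → r--
[0,16] |-20|>|15| out[16]=400 → l++
[1,16] |-17|>|15| out[15]=289 → l++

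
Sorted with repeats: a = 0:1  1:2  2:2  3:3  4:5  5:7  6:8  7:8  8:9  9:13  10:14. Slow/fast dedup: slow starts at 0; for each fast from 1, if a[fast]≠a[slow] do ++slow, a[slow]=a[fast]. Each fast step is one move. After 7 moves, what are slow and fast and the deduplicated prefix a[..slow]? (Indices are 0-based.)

slow=5, fast=8, prefix=[1, 2, 3, 5, 7, 8]

(s=0,f=1) a[fast]=2≠a[slow]=1 write a[1]=2 → slow++,fast++
(s=1,f=2) a[fast]=2=a[slow] dup → fast++
(s=1,f=3) a[fast]=3≠a[slow]=2 write a[2]=3 → slow++,fast++
(s=2,f=4) a[fast]=5≠a[slow]=3 write a[3]=5 → slow++,fast++
(s=3,f=5) a[fast]=7≠a[slow]=5 write a[4]=7 → slow++,fast++
(s=4,f=6) a[fast]=8≠a[slow]=7 write a[5]=8 → slow++,fast++
(s=5,f=7) a[fast]=8=a[slow] dup → fast++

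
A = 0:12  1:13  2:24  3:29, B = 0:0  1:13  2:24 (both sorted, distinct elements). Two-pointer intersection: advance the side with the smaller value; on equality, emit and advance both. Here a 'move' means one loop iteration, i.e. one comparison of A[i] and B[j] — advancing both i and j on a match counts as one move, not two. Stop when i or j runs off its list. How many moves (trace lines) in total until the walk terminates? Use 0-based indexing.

4 moves

i=0 j=0: 12>0, j++
i=0 j=1: 12<13, i++
i=1 j=1: 13==13 emit, i++,j++
i=2 j=2: 24==24 emit, i++,j++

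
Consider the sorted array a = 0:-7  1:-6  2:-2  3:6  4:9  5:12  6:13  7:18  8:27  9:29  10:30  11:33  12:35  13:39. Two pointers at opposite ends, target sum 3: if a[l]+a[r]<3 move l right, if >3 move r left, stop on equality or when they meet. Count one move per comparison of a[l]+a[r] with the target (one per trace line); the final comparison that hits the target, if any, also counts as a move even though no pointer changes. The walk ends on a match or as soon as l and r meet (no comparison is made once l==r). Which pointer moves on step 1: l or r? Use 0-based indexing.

r

[0,13] -7+39=32 >3 → r--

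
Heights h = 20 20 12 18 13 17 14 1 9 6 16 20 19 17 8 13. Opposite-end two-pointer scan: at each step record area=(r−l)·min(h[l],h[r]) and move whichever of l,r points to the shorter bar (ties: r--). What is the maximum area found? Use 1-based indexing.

max area = 228

[1,16] min(20,13)*15=195 best=195 * → r--
[1,15] min(20,8)*14=112 best=195 → r--
[1,14] min(20,17)*13=221 best=221 * → r--
[1,13] min(20,19)*12=228 best=228 * → r--
[1,12] min(20,20)*11=220 best=228 → r--
[1,11] min(20,16)*10=160 best=228 → r--
[1,10] min(20,6)*9=54 best=228 → r--
[1,9] min(20,9)*8=72 best=228 → r--
[1,8] min(20,1)*7=7 best=228 → r--
[1,7] min(20,14)*6=84 best=228 → r--
[1,6] min(20,17)*5=85 best=228 → r--
[1,5] min(20,13)*4=52 best=228 → r--
[1,4] min(20,18)*3=54 best=228 → r--
[1,3] min(20,12)*2=24 best=228 → r--
[1,2] min(20,20)*1=20 best=228 → r--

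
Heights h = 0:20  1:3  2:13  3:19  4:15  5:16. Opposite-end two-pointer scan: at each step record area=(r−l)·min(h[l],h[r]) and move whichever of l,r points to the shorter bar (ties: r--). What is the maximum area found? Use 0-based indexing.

l=0 r=5: min(20,16)*5=80 best=80 *, r--
l=0 r=4: min(20,15)*4=60 best=80, r--
l=0 r=3: min(20,19)*3=57 best=80, r--
l=0 r=2: min(20,13)*2=26 best=80, r--
l=0 r=1: min(20,3)*1=3 best=80, r--

max area = 80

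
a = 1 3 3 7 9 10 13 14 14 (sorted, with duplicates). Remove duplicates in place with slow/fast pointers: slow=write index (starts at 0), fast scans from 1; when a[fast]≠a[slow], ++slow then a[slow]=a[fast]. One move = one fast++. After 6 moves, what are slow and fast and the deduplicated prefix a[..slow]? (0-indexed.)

slow=5, fast=7, prefix=[1, 3, 7, 9, 10, 13]

slow=0 fast=1: a[fast]=3≠a[slow]=1 write a[1]=3, slow++,fast++
slow=1 fast=2: a[fast]=3=a[slow] dup, fast++
slow=1 fast=3: a[fast]=7≠a[slow]=3 write a[2]=7, slow++,fast++
slow=2 fast=4: a[fast]=9≠a[slow]=7 write a[3]=9, slow++,fast++
slow=3 fast=5: a[fast]=10≠a[slow]=9 write a[4]=10, slow++,fast++
slow=4 fast=6: a[fast]=13≠a[slow]=10 write a[5]=13, slow++,fast++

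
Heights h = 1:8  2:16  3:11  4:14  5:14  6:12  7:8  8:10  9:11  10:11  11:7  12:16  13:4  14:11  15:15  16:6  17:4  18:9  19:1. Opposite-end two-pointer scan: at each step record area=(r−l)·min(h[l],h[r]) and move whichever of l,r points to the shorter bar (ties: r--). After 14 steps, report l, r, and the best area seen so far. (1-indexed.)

l=1 r=19: min(8,1)*18=18 best=18 *, r--
l=1 r=18: min(8,9)*17=136 best=136 *, l++
l=2 r=18: min(16,9)*16=144 best=144 *, r--
l=2 r=17: min(16,4)*15=60 best=144, r--
l=2 r=16: min(16,6)*14=84 best=144, r--
l=2 r=15: min(16,15)*13=195 best=195 *, r--
l=2 r=14: min(16,11)*12=132 best=195, r--
l=2 r=13: min(16,4)*11=44 best=195, r--
l=2 r=12: min(16,16)*10=160 best=195, r--
l=2 r=11: min(16,7)*9=63 best=195, r--
l=2 r=10: min(16,11)*8=88 best=195, r--
l=2 r=9: min(16,11)*7=77 best=195, r--
l=2 r=8: min(16,10)*6=60 best=195, r--
l=2 r=7: min(16,8)*5=40 best=195, r--

l=2, r=6, best area=195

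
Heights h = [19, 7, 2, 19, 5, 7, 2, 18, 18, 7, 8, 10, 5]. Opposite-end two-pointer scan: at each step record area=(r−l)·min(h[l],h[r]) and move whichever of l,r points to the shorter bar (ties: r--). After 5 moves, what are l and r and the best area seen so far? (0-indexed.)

l=0, r=7, best area=144

l=0 r=12: min(19,5)*12=60 best=60 *, r--
l=0 r=11: min(19,10)*11=110 best=110 *, r--
l=0 r=10: min(19,8)*10=80 best=110, r--
l=0 r=9: min(19,7)*9=63 best=110, r--
l=0 r=8: min(19,18)*8=144 best=144 *, r--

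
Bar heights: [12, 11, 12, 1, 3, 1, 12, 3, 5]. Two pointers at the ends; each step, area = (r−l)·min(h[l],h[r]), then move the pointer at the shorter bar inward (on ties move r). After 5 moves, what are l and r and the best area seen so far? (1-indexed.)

l=1 r=9: min(12,5)*8=40 best=40 *, r--
l=1 r=8: min(12,3)*7=21 best=40, r--
l=1 r=7: min(12,12)*6=72 best=72 *, r--
l=1 r=6: min(12,1)*5=5 best=72, r--
l=1 r=5: min(12,3)*4=12 best=72, r--

l=1, r=4, best area=72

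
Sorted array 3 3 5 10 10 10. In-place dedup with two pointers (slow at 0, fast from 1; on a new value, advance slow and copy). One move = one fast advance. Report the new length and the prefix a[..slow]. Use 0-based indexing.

(s=0,f=1) a[fast]=3=a[slow] dup → fast++
(s=0,f=2) a[fast]=5≠a[slow]=3 write a[1]=5 → slow++,fast++
(s=1,f=3) a[fast]=10≠a[slow]=5 write a[2]=10 → slow++,fast++
(s=2,f=4) a[fast]=10=a[slow] dup → fast++
(s=2,f=5) a[fast]=10=a[slow] dup → fast++

length 3; prefix = [3, 5, 10]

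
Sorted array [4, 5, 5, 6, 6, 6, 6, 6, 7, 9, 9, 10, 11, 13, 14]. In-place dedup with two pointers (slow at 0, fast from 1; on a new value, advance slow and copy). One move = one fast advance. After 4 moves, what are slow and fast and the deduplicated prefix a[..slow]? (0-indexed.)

slow=2, fast=5, prefix=[4, 5, 6]

(s=0,f=1) a[fast]=5≠a[slow]=4 write a[1]=5 → slow++,fast++
(s=1,f=2) a[fast]=5=a[slow] dup → fast++
(s=1,f=3) a[fast]=6≠a[slow]=5 write a[2]=6 → slow++,fast++
(s=2,f=4) a[fast]=6=a[slow] dup → fast++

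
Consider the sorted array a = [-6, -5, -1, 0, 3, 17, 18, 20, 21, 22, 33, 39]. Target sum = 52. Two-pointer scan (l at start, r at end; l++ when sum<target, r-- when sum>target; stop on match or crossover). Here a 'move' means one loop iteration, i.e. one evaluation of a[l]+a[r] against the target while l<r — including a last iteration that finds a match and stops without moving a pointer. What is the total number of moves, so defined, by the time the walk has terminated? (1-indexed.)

11 moves

[1,12] -6+39=33 <52 → l++
[2,12] -5+39=34 <52 → l++
[3,12] -1+39=38 <52 → l++
[4,12] 0+39=39 <52 → l++
[5,12] 3+39=42 <52 → l++
[6,12] 17+39=56 >52 → r--
[6,11] 17+33=50 <52 → l++
[7,11] 18+33=51 <52 → l++
[8,11] 20+33=53 >52 → r--
[8,10] 20+22=42 <52 → l++
[9,10] 21+22=43 <52 → l++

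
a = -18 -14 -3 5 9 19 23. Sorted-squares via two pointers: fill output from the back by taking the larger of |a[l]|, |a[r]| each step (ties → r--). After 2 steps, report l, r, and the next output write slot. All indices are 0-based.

l=0, r=4, next write slot=4

[0,6] |-18|<=|23| out[6]=529 → r--
[0,5] |-18|<=|19| out[5]=361 → r--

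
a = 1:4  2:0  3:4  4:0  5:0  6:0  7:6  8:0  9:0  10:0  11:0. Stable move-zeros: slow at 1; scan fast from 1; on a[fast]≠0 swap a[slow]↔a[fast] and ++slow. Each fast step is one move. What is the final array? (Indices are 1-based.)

slow=1 fast=1: a[fast]=4≠0 swap→a[1]=4, slow++,fast++
slow=2 fast=2: a[fast]=0, fast++
slow=2 fast=3: a[fast]=4≠0 swap→a[2]=4, slow++,fast++
slow=3 fast=4: a[fast]=0, fast++
slow=3 fast=5: a[fast]=0, fast++
slow=3 fast=6: a[fast]=0, fast++
slow=3 fast=7: a[fast]=6≠0 swap→a[3]=6, slow++,fast++
slow=4 fast=8: a[fast]=0, fast++
slow=4 fast=9: a[fast]=0, fast++
slow=4 fast=10: a[fast]=0, fast++
slow=4 fast=11: a[fast]=0, fast++

[4, 4, 6, 0, 0, 0, 0, 0, 0, 0, 0]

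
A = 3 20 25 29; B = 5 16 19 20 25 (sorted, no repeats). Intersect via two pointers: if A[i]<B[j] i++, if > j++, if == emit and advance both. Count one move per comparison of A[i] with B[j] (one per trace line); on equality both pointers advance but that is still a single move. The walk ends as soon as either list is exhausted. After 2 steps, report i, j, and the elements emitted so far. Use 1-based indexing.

i=1 j=1: 3<5, i++
i=2 j=1: 20>5, j++

i=2, j=2, emitted=[]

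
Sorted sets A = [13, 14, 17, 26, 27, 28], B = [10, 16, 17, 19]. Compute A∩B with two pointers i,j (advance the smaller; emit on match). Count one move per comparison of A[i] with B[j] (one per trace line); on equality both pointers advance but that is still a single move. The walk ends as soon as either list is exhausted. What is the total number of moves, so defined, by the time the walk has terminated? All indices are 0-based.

6 moves

i=0 j=0: 13>10, j++
i=0 j=1: 13<16, i++
i=1 j=1: 14<16, i++
i=2 j=1: 17>16, j++
i=2 j=2: 17==17 emit, i++,j++
i=3 j=3: 26>19, j++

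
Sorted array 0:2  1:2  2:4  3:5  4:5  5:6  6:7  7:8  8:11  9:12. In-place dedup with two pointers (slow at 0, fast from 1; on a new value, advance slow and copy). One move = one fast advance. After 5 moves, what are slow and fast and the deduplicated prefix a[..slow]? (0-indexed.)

slow=3, fast=6, prefix=[2, 4, 5, 6]

(s=0,f=1) a[fast]=2=a[slow] dup → fast++
(s=0,f=2) a[fast]=4≠a[slow]=2 write a[1]=4 → slow++,fast++
(s=1,f=3) a[fast]=5≠a[slow]=4 write a[2]=5 → slow++,fast++
(s=2,f=4) a[fast]=5=a[slow] dup → fast++
(s=2,f=5) a[fast]=6≠a[slow]=5 write a[3]=6 → slow++,fast++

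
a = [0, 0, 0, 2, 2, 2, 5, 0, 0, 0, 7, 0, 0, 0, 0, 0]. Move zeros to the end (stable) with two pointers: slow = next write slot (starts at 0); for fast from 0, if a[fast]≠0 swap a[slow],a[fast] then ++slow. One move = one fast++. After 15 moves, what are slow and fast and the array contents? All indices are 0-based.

slow=5, fast=15, a=[2, 2, 2, 5, 7, 0, 0, 0, 0, 0, 0, 0, 0, 0, 0, 0]

slow=0 fast=0: a[fast]=0, fast++
slow=0 fast=1: a[fast]=0, fast++
slow=0 fast=2: a[fast]=0, fast++
slow=0 fast=3: a[fast]=2≠0 swap→a[0]=2, slow++,fast++
slow=1 fast=4: a[fast]=2≠0 swap→a[1]=2, slow++,fast++
slow=2 fast=5: a[fast]=2≠0 swap→a[2]=2, slow++,fast++
slow=3 fast=6: a[fast]=5≠0 swap→a[3]=5, slow++,fast++
slow=4 fast=7: a[fast]=0, fast++
slow=4 fast=8: a[fast]=0, fast++
slow=4 fast=9: a[fast]=0, fast++
slow=4 fast=10: a[fast]=7≠0 swap→a[4]=7, slow++,fast++
slow=5 fast=11: a[fast]=0, fast++
slow=5 fast=12: a[fast]=0, fast++
slow=5 fast=13: a[fast]=0, fast++
slow=5 fast=14: a[fast]=0, fast++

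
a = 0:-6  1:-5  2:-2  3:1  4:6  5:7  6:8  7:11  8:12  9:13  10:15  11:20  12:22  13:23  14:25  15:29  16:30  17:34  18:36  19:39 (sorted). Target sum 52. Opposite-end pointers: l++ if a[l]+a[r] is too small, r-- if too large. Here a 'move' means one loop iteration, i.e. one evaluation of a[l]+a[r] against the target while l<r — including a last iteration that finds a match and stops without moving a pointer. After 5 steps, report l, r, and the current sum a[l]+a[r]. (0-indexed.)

[0,19] -6+39=33 <52 → l++
[1,19] -5+39=34 <52 → l++
[2,19] -2+39=37 <52 → l++
[3,19] 1+39=40 <52 → l++
[4,19] 6+39=45 <52 → l++

l=5, r=19, sum=46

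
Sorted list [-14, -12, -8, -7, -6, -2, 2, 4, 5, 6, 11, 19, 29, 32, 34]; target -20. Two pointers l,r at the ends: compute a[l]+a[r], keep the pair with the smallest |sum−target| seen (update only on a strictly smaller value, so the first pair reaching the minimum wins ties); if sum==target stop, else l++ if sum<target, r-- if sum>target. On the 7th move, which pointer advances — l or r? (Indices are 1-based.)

r

[1,15] -14+34=20 d=40 * → r--
[1,14] -14+32=18 d=38 * → r--
[1,13] -14+29=15 d=35 * → r--
[1,12] -14+19=5 d=25 * → r--
[1,11] -14+11=-3 d=17 * → r--
[1,10] -14+6=-8 d=12 * → r--
[1,9] -14+5=-9 d=11 * → r--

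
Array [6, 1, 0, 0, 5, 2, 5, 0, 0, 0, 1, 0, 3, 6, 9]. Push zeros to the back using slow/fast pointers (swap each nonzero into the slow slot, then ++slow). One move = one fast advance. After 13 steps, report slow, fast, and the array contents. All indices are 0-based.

(s=0,f=0) a[fast]=6≠0 swap→a[0]=6 → slow++,fast++
(s=1,f=1) a[fast]=1≠0 swap→a[1]=1 → slow++,fast++
(s=2,f=2) a[fast]=0 → fast++
(s=2,f=3) a[fast]=0 → fast++
(s=2,f=4) a[fast]=5≠0 swap→a[2]=5 → slow++,fast++
(s=3,f=5) a[fast]=2≠0 swap→a[3]=2 → slow++,fast++
(s=4,f=6) a[fast]=5≠0 swap→a[4]=5 → slow++,fast++
(s=5,f=7) a[fast]=0 → fast++
(s=5,f=8) a[fast]=0 → fast++
(s=5,f=9) a[fast]=0 → fast++
(s=5,f=10) a[fast]=1≠0 swap→a[5]=1 → slow++,fast++
(s=6,f=11) a[fast]=0 → fast++
(s=6,f=12) a[fast]=3≠0 swap→a[6]=3 → slow++,fast++

slow=7, fast=13, a=[6, 1, 5, 2, 5, 1, 3, 0, 0, 0, 0, 0, 0, 6, 9]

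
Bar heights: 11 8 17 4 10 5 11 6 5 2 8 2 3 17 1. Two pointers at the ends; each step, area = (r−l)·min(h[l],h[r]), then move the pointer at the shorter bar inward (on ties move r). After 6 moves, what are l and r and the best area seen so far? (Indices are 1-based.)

l=1 r=15: min(11,1)*14=14 best=14 *, r--
l=1 r=14: min(11,17)*13=143 best=143 *, l++
l=2 r=14: min(8,17)*12=96 best=143, l++
l=3 r=14: min(17,17)*11=187 best=187 *, r--
l=3 r=13: min(17,3)*10=30 best=187, r--
l=3 r=12: min(17,2)*9=18 best=187, r--

l=3, r=11, best area=187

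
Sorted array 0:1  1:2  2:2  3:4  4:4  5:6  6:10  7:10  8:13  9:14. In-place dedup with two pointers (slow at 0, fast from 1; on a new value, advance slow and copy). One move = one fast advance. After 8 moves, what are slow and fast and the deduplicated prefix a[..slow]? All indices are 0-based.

slow=5, fast=9, prefix=[1, 2, 4, 6, 10, 13]

(s=0,f=1) a[fast]=2≠a[slow]=1 write a[1]=2 → slow++,fast++
(s=1,f=2) a[fast]=2=a[slow] dup → fast++
(s=1,f=3) a[fast]=4≠a[slow]=2 write a[2]=4 → slow++,fast++
(s=2,f=4) a[fast]=4=a[slow] dup → fast++
(s=2,f=5) a[fast]=6≠a[slow]=4 write a[3]=6 → slow++,fast++
(s=3,f=6) a[fast]=10≠a[slow]=6 write a[4]=10 → slow++,fast++
(s=4,f=7) a[fast]=10=a[slow] dup → fast++
(s=4,f=8) a[fast]=13≠a[slow]=10 write a[5]=13 → slow++,fast++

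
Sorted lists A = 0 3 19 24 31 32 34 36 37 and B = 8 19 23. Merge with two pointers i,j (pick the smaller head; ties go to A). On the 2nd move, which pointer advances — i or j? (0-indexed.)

i=0 j=0: A[i]=0<=B[j]=8 take 0, i++
i=1 j=0: A[i]=3<=B[j]=8 take 3, i++

i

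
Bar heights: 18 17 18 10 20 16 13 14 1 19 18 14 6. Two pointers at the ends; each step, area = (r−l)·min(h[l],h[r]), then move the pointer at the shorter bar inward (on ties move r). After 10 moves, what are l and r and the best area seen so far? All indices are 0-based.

l=4, r=6, best area=180

[0,12] min(18,6)*12=72 best=72 * → r--
[0,11] min(18,14)*11=154 best=154 * → r--
[0,10] min(18,18)*10=180 best=180 * → r--
[0,9] min(18,19)*9=162 best=180 → l++
[1,9] min(17,19)*8=136 best=180 → l++
[2,9] min(18,19)*7=126 best=180 → l++
[3,9] min(10,19)*6=60 best=180 → l++
[4,9] min(20,19)*5=95 best=180 → r--
[4,8] min(20,1)*4=4 best=180 → r--
[4,7] min(20,14)*3=42 best=180 → r--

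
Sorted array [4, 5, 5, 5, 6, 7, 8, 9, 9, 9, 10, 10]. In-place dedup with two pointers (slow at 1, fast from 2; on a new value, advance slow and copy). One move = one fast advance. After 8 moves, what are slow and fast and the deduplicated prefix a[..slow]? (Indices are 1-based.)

slow=6, fast=10, prefix=[4, 5, 6, 7, 8, 9]

slow=1 fast=2: a[fast]=5≠a[slow]=4 write a[2]=5, slow++,fast++
slow=2 fast=3: a[fast]=5=a[slow] dup, fast++
slow=2 fast=4: a[fast]=5=a[slow] dup, fast++
slow=2 fast=5: a[fast]=6≠a[slow]=5 write a[3]=6, slow++,fast++
slow=3 fast=6: a[fast]=7≠a[slow]=6 write a[4]=7, slow++,fast++
slow=4 fast=7: a[fast]=8≠a[slow]=7 write a[5]=8, slow++,fast++
slow=5 fast=8: a[fast]=9≠a[slow]=8 write a[6]=9, slow++,fast++
slow=6 fast=9: a[fast]=9=a[slow] dup, fast++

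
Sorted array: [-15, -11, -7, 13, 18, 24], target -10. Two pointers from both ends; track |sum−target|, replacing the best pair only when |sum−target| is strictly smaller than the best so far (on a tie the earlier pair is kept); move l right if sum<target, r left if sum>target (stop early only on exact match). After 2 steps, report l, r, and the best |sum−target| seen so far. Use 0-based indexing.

[0,5] -15+24=9 d=19 * → r--
[0,4] -15+18=3 d=13 * → r--

l=0, r=3, best |Δ|=13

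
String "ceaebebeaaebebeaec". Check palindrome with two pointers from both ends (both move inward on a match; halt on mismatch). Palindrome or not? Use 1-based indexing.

l=1 r=18: 'c'=='c', l++,r--
l=2 r=17: 'e'=='e', l++,r--
l=3 r=16: 'a'=='a', l++,r--
l=4 r=15: 'e'=='e', l++,r--
l=5 r=14: 'b'=='b', l++,r--
l=6 r=13: 'e'=='e', l++,r--
l=7 r=12: 'b'=='b', l++,r--
l=8 r=11: 'e'=='e', l++,r--
l=9 r=10: 'a'=='a', l++,r--

palindrome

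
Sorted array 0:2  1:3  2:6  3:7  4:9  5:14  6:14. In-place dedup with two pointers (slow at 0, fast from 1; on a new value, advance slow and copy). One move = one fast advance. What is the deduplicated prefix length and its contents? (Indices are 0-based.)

length 6; prefix = [2, 3, 6, 7, 9, 14]

(s=0,f=1) a[fast]=3≠a[slow]=2 write a[1]=3 → slow++,fast++
(s=1,f=2) a[fast]=6≠a[slow]=3 write a[2]=6 → slow++,fast++
(s=2,f=3) a[fast]=7≠a[slow]=6 write a[3]=7 → slow++,fast++
(s=3,f=4) a[fast]=9≠a[slow]=7 write a[4]=9 → slow++,fast++
(s=4,f=5) a[fast]=14≠a[slow]=9 write a[5]=14 → slow++,fast++
(s=5,f=6) a[fast]=14=a[slow] dup → fast++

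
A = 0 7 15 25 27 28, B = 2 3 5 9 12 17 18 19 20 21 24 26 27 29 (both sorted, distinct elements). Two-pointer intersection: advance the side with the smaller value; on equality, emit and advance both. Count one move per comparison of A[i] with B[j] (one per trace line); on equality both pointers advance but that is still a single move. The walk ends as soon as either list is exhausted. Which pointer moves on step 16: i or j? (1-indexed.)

j

[i=1,j=1] 0<2 → i++
[i=2,j=1] 7>2 → j++
[i=2,j=2] 7>3 → j++
[i=2,j=3] 7>5 → j++
[i=2,j=4] 7<9 → i++
[i=3,j=4] 15>9 → j++
[i=3,j=5] 15>12 → j++
[i=3,j=6] 15<17 → i++
[i=4,j=6] 25>17 → j++
[i=4,j=7] 25>18 → j++
[i=4,j=8] 25>19 → j++
[i=4,j=9] 25>20 → j++
[i=4,j=10] 25>21 → j++
[i=4,j=11] 25>24 → j++
[i=4,j=12] 25<26 → i++
[i=5,j=12] 27>26 → j++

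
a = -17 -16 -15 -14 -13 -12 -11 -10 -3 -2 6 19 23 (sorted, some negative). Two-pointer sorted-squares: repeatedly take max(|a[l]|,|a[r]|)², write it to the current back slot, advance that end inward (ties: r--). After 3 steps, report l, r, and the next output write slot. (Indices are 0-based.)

l=0 r=12: |-17|<=|23| out[12]=529, r--
l=0 r=11: |-17|<=|19| out[11]=361, r--
l=0 r=10: |-17|>|6| out[10]=289, l++

l=1, r=10, next write slot=9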